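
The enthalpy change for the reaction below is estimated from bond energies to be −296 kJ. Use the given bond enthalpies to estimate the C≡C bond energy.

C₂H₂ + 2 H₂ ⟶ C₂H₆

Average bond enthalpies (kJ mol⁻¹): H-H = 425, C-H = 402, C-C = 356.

D(C≡C) ≈ 818 kJ/mol

Let D be the C≡C bond energy.
Σ(broken) = 1×D + 2×402 + 2×425 = 1654 + D
Σ(formed) = 1×356 + 6×402 = 2768
ΔH = Σ(broken) − Σ(formed) = (1654 + D) − (2768) = −1114 + D
Setting this equal to −296 kJ gives D = 818 kJ/mol.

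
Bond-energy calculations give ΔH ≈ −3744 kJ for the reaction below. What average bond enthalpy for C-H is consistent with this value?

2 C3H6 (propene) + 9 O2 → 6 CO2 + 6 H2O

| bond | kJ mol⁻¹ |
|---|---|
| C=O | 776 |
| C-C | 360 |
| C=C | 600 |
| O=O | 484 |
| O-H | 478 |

D(C-H) ≈ 419 kJ/mol

Let D be the C-H bond energy.
Σ(broken) = 2×360 + 12×D + 2×600 + 9×484 = 6276 + 12D
Σ(formed) = 12×776 + 12×478 = 15048
ΔH = Σ(broken) − Σ(formed) = (6276 + 12D) − (15048) = −8772 + 12D
Setting this equal to −3744 kJ gives 12D = 5028, so D = 419 kJ/mol.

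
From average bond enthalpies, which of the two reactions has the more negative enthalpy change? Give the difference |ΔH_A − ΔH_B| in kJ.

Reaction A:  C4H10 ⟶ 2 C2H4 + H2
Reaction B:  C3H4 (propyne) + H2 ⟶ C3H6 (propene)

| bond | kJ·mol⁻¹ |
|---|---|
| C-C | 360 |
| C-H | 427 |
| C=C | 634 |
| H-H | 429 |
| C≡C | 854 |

Reaction A:
  Bonds broken (reactants):
    C-C: 3 × 360 = 1080
    C-H: 10 × 427 = 4270
    Σ(broken) = 5350 kJ
  Bonds formed (products):
    C-H: 8 × 427 = 3416
    C=C: 2 × 634 = 1268
    H-H: 1 × 429 = 429
    Σ(formed) = 5113 kJ
  ΔH_A = 5350 − 5113 = +237 kJ
Reaction B:
  Bonds broken (reactants):
    C≡C: 1 × 854 = 854
    C-C: 1 × 360 = 360
    C-H: 4 × 427 = 1708
    H-H: 1 × 429 = 429
    Σ(broken) = 3351 kJ
  Bonds formed (products):
    C-C: 1 × 360 = 360
    C-H: 6 × 427 = 2562
    C=C: 1 × 634 = 634
    Σ(formed) = 3556 kJ
  ΔH_B = 3351 − 3556 = −205 kJ
ΔH_A − ΔH_B = +442 kJ, so reaction B has the more negative ΔH; |ΔH_A − ΔH_B| = 442 kJ.

Reaction B, by 442 kJ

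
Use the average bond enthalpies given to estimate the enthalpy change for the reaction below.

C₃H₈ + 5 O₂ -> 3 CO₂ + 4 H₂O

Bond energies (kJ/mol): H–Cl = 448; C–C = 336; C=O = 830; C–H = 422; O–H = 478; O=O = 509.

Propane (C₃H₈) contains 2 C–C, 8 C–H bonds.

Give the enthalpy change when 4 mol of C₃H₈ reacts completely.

ΔH = −8844 kJ

Bonds broken (reactants):
  C–C: 2 × 336 = 672
  C–H: 8 × 422 = 3376
  O=O: 5 × 509 = 2545
  Σ(broken) = 6593 kJ
Bonds formed (products):
  C=O: 6 × 830 = 4980
  O–H: 8 × 478 = 3824
  Σ(formed) = 8804 kJ
ΔH = Σ(broken) − Σ(formed) = 6593 − 8804 = −2211 kJ
For 4× the reaction as written: 4 × (−2211) = −8844 kJ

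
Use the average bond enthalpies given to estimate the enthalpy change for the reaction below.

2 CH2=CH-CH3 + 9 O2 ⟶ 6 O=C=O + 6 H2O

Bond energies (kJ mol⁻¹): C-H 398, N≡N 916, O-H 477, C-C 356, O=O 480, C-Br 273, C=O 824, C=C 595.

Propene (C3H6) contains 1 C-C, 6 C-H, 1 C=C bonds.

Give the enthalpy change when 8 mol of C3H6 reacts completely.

Bonds broken (reactants):
  C-C: 2 × 356 = 712
  C-H: 12 × 398 = 4776
  C=C: 2 × 595 = 1190
  O=O: 9 × 480 = 4320
  Σ(broken) = 10998 kJ
Bonds formed (products):
  C=O: 12 × 824 = 9888
  O-H: 12 × 477 = 5724
  Σ(formed) = 15612 kJ
ΔH = Σ(broken) − Σ(formed) = 10998 − 15612 = −4614 kJ
For 4× the reaction as written: 4 × (−4614) = −18456 kJ

ΔH = −18456 kJ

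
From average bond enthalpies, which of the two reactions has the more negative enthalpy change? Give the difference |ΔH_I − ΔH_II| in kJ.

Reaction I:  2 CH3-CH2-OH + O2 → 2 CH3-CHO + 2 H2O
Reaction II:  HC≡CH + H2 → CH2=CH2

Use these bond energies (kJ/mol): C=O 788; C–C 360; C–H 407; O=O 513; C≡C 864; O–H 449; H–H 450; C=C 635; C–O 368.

Reaction I, by 276 kJ

Reaction I:
  Bonds broken (reactants):
    C–C: 2 × 360 = 720
    C–H: 10 × 407 = 4070
    C–O: 2 × 368 = 736
    O–H: 2 × 449 = 898
    O=O: 1 × 513 = 513
    Σ(broken) = 6937 kJ
  Bonds formed (products):
    C–C: 2 × 360 = 720
    C–H: 8 × 407 = 3256
    C=O: 2 × 788 = 1576
    O–H: 4 × 449 = 1796
    Σ(formed) = 7348 kJ
  ΔH_I = 6937 − 7348 = −411 kJ
Reaction II:
  Bonds broken (reactants):
    C≡C: 1 × 864 = 864
    C–H: 2 × 407 = 814
    H–H: 1 × 450 = 450
    Σ(broken) = 2128 kJ
  Bonds formed (products):
    C–H: 4 × 407 = 1628
    C=C: 1 × 635 = 635
    Σ(formed) = 2263 kJ
  ΔH_II = 2128 − 2263 = −135 kJ
ΔH_I − ΔH_II = −276 kJ, so reaction I has the more negative ΔH; |ΔH_I − ΔH_II| = 276 kJ.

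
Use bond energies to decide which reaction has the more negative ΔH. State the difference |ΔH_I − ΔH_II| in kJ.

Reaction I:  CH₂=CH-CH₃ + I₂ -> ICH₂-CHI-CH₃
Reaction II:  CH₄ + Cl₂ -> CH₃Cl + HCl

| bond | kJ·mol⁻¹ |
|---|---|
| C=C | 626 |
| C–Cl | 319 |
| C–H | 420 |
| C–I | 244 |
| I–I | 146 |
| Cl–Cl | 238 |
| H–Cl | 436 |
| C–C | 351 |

Reaction I:
  Bonds broken (reactants):
    C–C: 1 × 351 = 351
    C–H: 6 × 420 = 2520
    C=C: 1 × 626 = 626
    I–I: 1 × 146 = 146
    Σ(broken) = 3643 kJ
  Bonds formed (products):
    C–C: 2 × 351 = 702
    C–H: 6 × 420 = 2520
    C–I: 2 × 244 = 488
    Σ(formed) = 3710 kJ
  ΔH_I = 3643 − 3710 = −67 kJ
Reaction II:
  Bonds broken (reactants):
    C–H: 4 × 420 = 1680
    Cl–Cl: 1 × 238 = 238
    Σ(broken) = 1918 kJ
  Bonds formed (products):
    C–Cl: 1 × 319 = 319
    C–H: 3 × 420 = 1260
    H–Cl: 1 × 436 = 436
    Σ(formed) = 2015 kJ
  ΔH_II = 1918 − 2015 = −97 kJ
ΔH_I − ΔH_II = +30 kJ, so reaction II has the more negative ΔH; |ΔH_I − ΔH_II| = 30 kJ.

Reaction II, by 30 kJ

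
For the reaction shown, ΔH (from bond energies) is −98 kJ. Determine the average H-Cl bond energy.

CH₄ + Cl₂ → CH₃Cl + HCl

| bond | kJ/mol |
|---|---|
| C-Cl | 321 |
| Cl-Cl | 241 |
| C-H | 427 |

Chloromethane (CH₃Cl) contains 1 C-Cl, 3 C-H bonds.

Let D be the H-Cl bond energy.
Σ(broken) = 4×427 + 1×241 = 1949
Σ(formed) = 1×321 + 3×427 + 1×D = 1602 + D
ΔH = Σ(broken) − Σ(formed) = (1949) − (1602 + D) = +347 − D
Setting this equal to −98 kJ gives D = 445 kJ/mol.

D(H-Cl) ≈ 445 kJ/mol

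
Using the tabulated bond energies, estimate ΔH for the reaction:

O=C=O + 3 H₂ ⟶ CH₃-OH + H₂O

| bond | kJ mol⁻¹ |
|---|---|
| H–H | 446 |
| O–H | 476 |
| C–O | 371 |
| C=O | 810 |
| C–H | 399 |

Bonds broken (reactants):
  C=O: 2 × 810 = 1620
  H–H: 3 × 446 = 1338
  Σ(broken) = 2958 kJ
Bonds formed (products):
  C–H: 3 × 399 = 1197
  C–O: 1 × 371 = 371
  O–H: 3 × 476 = 1428
  Σ(formed) = 2996 kJ
ΔH = Σ(broken) − Σ(formed) = 2958 − 2996 = −38 kJ

ΔH ≈ −38 kJ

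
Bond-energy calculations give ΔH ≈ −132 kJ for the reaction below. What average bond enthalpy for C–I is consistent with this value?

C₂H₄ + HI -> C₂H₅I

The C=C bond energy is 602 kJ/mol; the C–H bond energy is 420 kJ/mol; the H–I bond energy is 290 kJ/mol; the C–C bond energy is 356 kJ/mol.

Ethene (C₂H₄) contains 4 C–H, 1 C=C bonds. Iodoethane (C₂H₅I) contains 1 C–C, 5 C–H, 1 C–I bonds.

Let D be the C–I bond energy.
Σ(broken) = 4×420 + 1×602 + 1×290 = 2572
Σ(formed) = 1×356 + 5×420 + 1×D = 2456 + D
ΔH = Σ(broken) − Σ(formed) = (2572) − (2456 + D) = +116 − D
Setting this equal to −132 kJ gives D = 248 kJ/mol.

D(C–I) ≈ 248 kJ/mol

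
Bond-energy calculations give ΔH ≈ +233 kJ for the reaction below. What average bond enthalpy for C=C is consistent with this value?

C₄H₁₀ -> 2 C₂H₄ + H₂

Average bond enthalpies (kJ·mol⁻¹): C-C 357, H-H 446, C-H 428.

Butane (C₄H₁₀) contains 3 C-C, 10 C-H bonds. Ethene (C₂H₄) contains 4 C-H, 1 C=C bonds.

D(C=C) ≈ 624 kJ/mol

Let D be the C=C bond energy.
Σ(broken) = 3×357 + 10×428 = 5351
Σ(formed) = 8×428 + 2×D + 1×446 = 3870 + 2D
ΔH = Σ(broken) − Σ(formed) = (5351) − (3870 + 2D) = +1481 − 2D
Setting this equal to +233 kJ gives 2D = 1248, so D = 624 kJ/mol.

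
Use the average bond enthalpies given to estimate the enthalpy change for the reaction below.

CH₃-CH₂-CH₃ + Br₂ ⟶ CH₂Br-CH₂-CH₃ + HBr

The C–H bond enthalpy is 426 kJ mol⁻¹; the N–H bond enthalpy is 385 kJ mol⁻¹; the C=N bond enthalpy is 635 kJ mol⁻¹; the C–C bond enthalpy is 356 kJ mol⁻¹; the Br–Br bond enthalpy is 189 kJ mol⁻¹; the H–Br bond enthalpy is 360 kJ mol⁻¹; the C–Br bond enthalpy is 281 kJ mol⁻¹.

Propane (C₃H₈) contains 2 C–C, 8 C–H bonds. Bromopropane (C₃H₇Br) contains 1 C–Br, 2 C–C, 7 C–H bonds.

ΔH ≈ −26 kJ

Bonds broken (reactants):
  Br–Br: 1 × 189 = 189
  C–C: 2 × 356 = 712
  C–H: 8 × 426 = 3408
  Σ(broken) = 4309 kJ
Bonds formed (products):
  C–Br: 1 × 281 = 281
  C–C: 2 × 356 = 712
  C–H: 7 × 426 = 2982
  H–Br: 1 × 360 = 360
  Σ(formed) = 4335 kJ
ΔH = Σ(broken) − Σ(formed) = 4309 − 4335 = −26 kJ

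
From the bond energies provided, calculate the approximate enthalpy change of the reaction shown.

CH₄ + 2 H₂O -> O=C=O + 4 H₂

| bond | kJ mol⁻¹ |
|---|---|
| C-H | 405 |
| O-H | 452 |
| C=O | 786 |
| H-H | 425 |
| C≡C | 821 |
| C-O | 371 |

ΔH ≈ +156 kJ

Bonds broken (reactants):
  C-H: 4 × 405 = 1620
  O-H: 4 × 452 = 1808
  Σ(broken) = 3428 kJ
Bonds formed (products):
  C=O: 2 × 786 = 1572
  H-H: 4 × 425 = 1700
  Σ(formed) = 3272 kJ
ΔH = Σ(broken) − Σ(formed) = 3428 − 3272 = +156 kJ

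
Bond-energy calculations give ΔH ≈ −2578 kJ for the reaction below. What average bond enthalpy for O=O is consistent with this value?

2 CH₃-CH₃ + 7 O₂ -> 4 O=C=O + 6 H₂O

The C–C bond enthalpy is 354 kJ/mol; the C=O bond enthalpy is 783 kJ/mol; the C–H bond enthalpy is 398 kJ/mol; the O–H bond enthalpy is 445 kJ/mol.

D(O=O) ≈ 506 kJ/mol

Let D be the O=O bond energy.
Σ(broken) = 2×354 + 12×398 + 7×D = 5484 + 7D
Σ(formed) = 8×783 + 12×445 = 11604
ΔH = Σ(broken) − Σ(formed) = (5484 + 7D) − (11604) = −6120 + 7D
Setting this equal to −2578 kJ gives 7D = 3542, so D = 506 kJ/mol.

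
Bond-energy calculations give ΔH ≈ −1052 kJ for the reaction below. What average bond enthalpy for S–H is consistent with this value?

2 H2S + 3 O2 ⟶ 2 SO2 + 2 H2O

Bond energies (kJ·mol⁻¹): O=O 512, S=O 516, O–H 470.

Let D be the S–H bond energy.
Σ(broken) = 3×512 + 4×D = 1536 + 4D
Σ(formed) = 4×470 + 4×516 = 3944
ΔH = Σ(broken) − Σ(formed) = (1536 + 4D) − (3944) = −2408 + 4D
Setting this equal to −1052 kJ gives 4D = 1356, so D = 339 kJ/mol.

D(S–H) ≈ 339 kJ/mol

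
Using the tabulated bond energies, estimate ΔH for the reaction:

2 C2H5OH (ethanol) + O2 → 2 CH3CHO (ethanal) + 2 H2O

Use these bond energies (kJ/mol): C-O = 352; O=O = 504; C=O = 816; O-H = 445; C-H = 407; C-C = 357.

ΔH ≈ −500 kJ

Bonds broken (reactants):
  C-C: 2 × 357 = 714
  C-H: 10 × 407 = 4070
  C-O: 2 × 352 = 704
  O-H: 2 × 445 = 890
  O=O: 1 × 504 = 504
  Σ(broken) = 6882 kJ
Bonds formed (products):
  C-C: 2 × 357 = 714
  C-H: 8 × 407 = 3256
  C=O: 2 × 816 = 1632
  O-H: 4 × 445 = 1780
  Σ(formed) = 7382 kJ
ΔH = Σ(broken) − Σ(formed) = 6882 − 7382 = −500 kJ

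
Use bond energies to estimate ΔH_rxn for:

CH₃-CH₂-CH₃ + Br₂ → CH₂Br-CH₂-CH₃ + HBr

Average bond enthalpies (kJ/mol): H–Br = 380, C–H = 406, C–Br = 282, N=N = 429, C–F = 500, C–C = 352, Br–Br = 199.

ΔH ≈ −57 kJ

Bonds broken (reactants):
  Br–Br: 1 × 199 = 199
  C–C: 2 × 352 = 704
  C–H: 8 × 406 = 3248
  Σ(broken) = 4151 kJ
Bonds formed (products):
  C–Br: 1 × 282 = 282
  C–C: 2 × 352 = 704
  C–H: 7 × 406 = 2842
  H–Br: 1 × 380 = 380
  Σ(formed) = 4208 kJ
ΔH = Σ(broken) − Σ(formed) = 4151 − 4208 = −57 kJ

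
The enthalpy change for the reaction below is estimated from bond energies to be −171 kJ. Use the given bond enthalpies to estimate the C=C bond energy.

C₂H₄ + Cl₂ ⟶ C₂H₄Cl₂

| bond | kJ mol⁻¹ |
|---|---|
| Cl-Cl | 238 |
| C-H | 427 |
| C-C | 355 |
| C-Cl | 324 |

D(C=C) ≈ 594 kJ/mol

Let D be the C=C bond energy.
Σ(broken) = 4×427 + 1×D + 1×238 = 1946 + D
Σ(formed) = 1×355 + 2×324 + 4×427 = 2711
ΔH = Σ(broken) − Σ(formed) = (1946 + D) − (2711) = −765 + D
Setting this equal to −171 kJ gives D = 594 kJ/mol.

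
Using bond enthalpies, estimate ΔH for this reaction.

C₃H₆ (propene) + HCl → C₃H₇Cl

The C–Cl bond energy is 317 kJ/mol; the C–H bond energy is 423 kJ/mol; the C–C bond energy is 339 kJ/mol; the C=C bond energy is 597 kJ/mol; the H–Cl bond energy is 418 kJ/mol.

Bonds broken (reactants):
  C–C: 1 × 339 = 339
  C–H: 6 × 423 = 2538
  C=C: 1 × 597 = 597
  H–Cl: 1 × 418 = 418
  Σ(broken) = 3892 kJ
Bonds formed (products):
  C–C: 2 × 339 = 678
  C–Cl: 1 × 317 = 317
  C–H: 7 × 423 = 2961
  Σ(formed) = 3956 kJ
ΔH = Σ(broken) − Σ(formed) = 3892 − 3956 = −64 kJ

ΔH ≈ −64 kJ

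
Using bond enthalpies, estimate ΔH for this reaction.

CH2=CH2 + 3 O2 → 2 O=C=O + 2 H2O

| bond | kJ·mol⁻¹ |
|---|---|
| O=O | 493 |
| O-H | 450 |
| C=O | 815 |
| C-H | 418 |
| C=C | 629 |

Bonds broken (reactants):
  C-H: 4 × 418 = 1672
  C=C: 1 × 629 = 629
  O=O: 3 × 493 = 1479
  Σ(broken) = 3780 kJ
Bonds formed (products):
  C=O: 4 × 815 = 3260
  O-H: 4 × 450 = 1800
  Σ(formed) = 5060 kJ
ΔH = Σ(broken) − Σ(formed) = 3780 − 5060 = −1280 kJ

ΔH ≈ −1280 kJ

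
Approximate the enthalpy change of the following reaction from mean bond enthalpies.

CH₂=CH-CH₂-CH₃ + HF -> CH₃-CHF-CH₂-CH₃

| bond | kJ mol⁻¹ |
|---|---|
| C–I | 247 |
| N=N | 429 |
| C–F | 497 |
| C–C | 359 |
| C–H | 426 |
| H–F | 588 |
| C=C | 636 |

Bonds broken (reactants):
  C–C: 2 × 359 = 718
  C–H: 8 × 426 = 3408
  C=C: 1 × 636 = 636
  H–F: 1 × 588 = 588
  Σ(broken) = 5350 kJ
Bonds formed (products):
  C–C: 3 × 359 = 1077
  C–F: 1 × 497 = 497
  C–H: 9 × 426 = 3834
  Σ(formed) = 5408 kJ
ΔH = Σ(broken) − Σ(formed) = 5350 − 5408 = −58 kJ

ΔH ≈ −58 kJ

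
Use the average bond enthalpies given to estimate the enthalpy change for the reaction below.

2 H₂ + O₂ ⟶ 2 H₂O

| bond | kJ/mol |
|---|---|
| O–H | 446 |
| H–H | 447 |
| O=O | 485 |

Bonds broken (reactants):
  H–H: 2 × 447 = 894
  O=O: 1 × 485 = 485
  Σ(broken) = 1379 kJ
Bonds formed (products):
  O–H: 4 × 446 = 1784
  Σ(formed) = 1784 kJ
ΔH = Σ(broken) − Σ(formed) = 1379 − 1784 = −405 kJ

ΔH ≈ −405 kJ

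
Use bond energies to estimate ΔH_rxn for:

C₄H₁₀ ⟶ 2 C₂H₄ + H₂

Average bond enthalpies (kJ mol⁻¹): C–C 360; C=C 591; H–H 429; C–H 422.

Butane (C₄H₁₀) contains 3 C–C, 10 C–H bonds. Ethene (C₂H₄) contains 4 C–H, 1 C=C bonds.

ΔH ≈ +313 kJ

Bonds broken (reactants):
  C–C: 3 × 360 = 1080
  C–H: 10 × 422 = 4220
  Σ(broken) = 5300 kJ
Bonds formed (products):
  C–H: 8 × 422 = 3376
  C=C: 2 × 591 = 1182
  H–H: 1 × 429 = 429
  Σ(formed) = 4987 kJ
ΔH = Σ(broken) − Σ(formed) = 5300 − 4987 = +313 kJ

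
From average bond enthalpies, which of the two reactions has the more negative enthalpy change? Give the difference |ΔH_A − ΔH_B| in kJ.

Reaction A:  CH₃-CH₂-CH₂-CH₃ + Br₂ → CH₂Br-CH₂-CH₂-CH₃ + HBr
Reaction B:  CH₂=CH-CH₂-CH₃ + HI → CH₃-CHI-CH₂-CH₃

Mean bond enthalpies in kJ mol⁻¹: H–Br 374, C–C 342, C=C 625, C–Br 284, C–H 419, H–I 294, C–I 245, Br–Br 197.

Reaction A:
  Bonds broken (reactants):
    Br–Br: 1 × 197 = 197
    C–C: 3 × 342 = 1026
    C–H: 10 × 419 = 4190
    Σ(broken) = 5413 kJ
  Bonds formed (products):
    C–Br: 1 × 284 = 284
    C–C: 3 × 342 = 1026
    C–H: 9 × 419 = 3771
    H–Br: 1 × 374 = 374
    Σ(formed) = 5455 kJ
  ΔH_A = 5413 − 5455 = −42 kJ
Reaction B:
  Bonds broken (reactants):
    C–C: 2 × 342 = 684
    C–H: 8 × 419 = 3352
    C=C: 1 × 625 = 625
    H–I: 1 × 294 = 294
    Σ(broken) = 4955 kJ
  Bonds formed (products):
    C–C: 3 × 342 = 1026
    C–H: 9 × 419 = 3771
    C–I: 1 × 245 = 245
    Σ(formed) = 5042 kJ
  ΔH_B = 4955 − 5042 = −87 kJ
ΔH_A − ΔH_B = +45 kJ, so reaction B has the more negative ΔH; |ΔH_A − ΔH_B| = 45 kJ.

Reaction B, by 45 kJ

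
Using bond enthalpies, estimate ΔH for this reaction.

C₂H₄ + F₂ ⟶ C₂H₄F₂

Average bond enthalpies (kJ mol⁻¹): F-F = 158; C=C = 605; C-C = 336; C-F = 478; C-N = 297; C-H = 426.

ΔH ≈ −529 kJ

Bonds broken (reactants):
  C-H: 4 × 426 = 1704
  C=C: 1 × 605 = 605
  F-F: 1 × 158 = 158
  Σ(broken) = 2467 kJ
Bonds formed (products):
  C-C: 1 × 336 = 336
  C-F: 2 × 478 = 956
  C-H: 4 × 426 = 1704
  Σ(formed) = 2996 kJ
ΔH = Σ(broken) − Σ(formed) = 2467 − 2996 = −529 kJ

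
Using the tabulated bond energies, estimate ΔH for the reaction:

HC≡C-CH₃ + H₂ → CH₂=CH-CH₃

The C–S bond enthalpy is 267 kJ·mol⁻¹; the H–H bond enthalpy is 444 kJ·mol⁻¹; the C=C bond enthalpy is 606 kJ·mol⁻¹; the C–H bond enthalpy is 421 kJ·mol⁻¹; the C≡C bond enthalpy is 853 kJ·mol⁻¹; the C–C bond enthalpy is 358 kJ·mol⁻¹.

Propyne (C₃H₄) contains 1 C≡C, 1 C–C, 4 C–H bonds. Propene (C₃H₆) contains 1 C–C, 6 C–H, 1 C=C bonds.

ΔH ≈ −151 kJ

Bonds broken (reactants):
  C≡C: 1 × 853 = 853
  C–C: 1 × 358 = 358
  C–H: 4 × 421 = 1684
  H–H: 1 × 444 = 444
  Σ(broken) = 3339 kJ
Bonds formed (products):
  C–C: 1 × 358 = 358
  C–H: 6 × 421 = 2526
  C=C: 1 × 606 = 606
  Σ(formed) = 3490 kJ
ΔH = Σ(broken) − Σ(formed) = 3339 − 3490 = −151 kJ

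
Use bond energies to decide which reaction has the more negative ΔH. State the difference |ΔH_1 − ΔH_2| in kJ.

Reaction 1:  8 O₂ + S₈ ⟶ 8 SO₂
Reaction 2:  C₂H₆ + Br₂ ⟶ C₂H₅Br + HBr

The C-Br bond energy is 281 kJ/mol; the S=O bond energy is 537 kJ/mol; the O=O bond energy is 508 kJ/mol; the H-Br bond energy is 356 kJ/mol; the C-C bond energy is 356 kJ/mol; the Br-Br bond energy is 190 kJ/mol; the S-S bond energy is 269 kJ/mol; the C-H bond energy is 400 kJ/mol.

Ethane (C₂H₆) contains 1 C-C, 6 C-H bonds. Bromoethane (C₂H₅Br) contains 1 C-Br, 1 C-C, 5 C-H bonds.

Reaction 1, by 2329 kJ

Reaction 1:
  Bonds broken (reactants):
    O=O: 8 × 508 = 4064
    S-S: 8 × 269 = 2152
    Σ(broken) = 6216 kJ
  Bonds formed (products):
    S=O: 16 × 537 = 8592
    Σ(formed) = 8592 kJ
  ΔH_1 = 6216 − 8592 = −2376 kJ
Reaction 2:
  Bonds broken (reactants):
    Br-Br: 1 × 190 = 190
    C-C: 1 × 356 = 356
    C-H: 6 × 400 = 2400
    Σ(broken) = 2946 kJ
  Bonds formed (products):
    C-Br: 1 × 281 = 281
    C-C: 1 × 356 = 356
    C-H: 5 × 400 = 2000
    H-Br: 1 × 356 = 356
    Σ(formed) = 2993 kJ
  ΔH_2 = 2946 − 2993 = −47 kJ
ΔH_1 − ΔH_2 = −2329 kJ, so reaction 1 has the more negative ΔH; |ΔH_1 − ΔH_2| = 2329 kJ.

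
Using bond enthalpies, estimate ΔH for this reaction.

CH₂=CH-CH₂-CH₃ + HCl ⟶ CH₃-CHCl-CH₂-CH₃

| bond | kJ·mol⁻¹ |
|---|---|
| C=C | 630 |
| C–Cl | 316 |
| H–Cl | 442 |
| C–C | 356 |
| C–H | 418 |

Bonds broken (reactants):
  C–C: 2 × 356 = 712
  C–H: 8 × 418 = 3344
  C=C: 1 × 630 = 630
  H–Cl: 1 × 442 = 442
  Σ(broken) = 5128 kJ
Bonds formed (products):
  C–C: 3 × 356 = 1068
  C–Cl: 1 × 316 = 316
  C–H: 9 × 418 = 3762
  Σ(formed) = 5146 kJ
ΔH = Σ(broken) − Σ(formed) = 5128 − 5146 = −18 kJ

ΔH ≈ −18 kJ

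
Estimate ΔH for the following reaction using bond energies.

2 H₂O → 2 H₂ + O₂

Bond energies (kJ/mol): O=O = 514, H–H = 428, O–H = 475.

ΔH ≈ +530 kJ

Bonds broken (reactants):
  O–H: 4 × 475 = 1900
  Σ(broken) = 1900 kJ
Bonds formed (products):
  H–H: 2 × 428 = 856
  O=O: 1 × 514 = 514
  Σ(formed) = 1370 kJ
ΔH = Σ(broken) − Σ(formed) = 1900 − 1370 = +530 kJ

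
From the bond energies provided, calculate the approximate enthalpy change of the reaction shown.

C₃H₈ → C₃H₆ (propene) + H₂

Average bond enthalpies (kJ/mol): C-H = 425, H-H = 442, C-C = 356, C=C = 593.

ΔH ≈ +171 kJ

Bonds broken (reactants):
  C-C: 2 × 356 = 712
  C-H: 8 × 425 = 3400
  Σ(broken) = 4112 kJ
Bonds formed (products):
  C-C: 1 × 356 = 356
  C-H: 6 × 425 = 2550
  C=C: 1 × 593 = 593
  H-H: 1 × 442 = 442
  Σ(formed) = 3941 kJ
ΔH = Σ(broken) − Σ(formed) = 4112 − 3941 = +171 kJ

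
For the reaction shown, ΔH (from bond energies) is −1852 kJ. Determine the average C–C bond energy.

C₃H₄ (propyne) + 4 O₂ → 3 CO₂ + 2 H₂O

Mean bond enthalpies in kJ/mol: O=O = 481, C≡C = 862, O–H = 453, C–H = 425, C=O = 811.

D(C–C) ≈ 340 kJ/mol

Let D be the C–C bond energy.
Σ(broken) = 1×862 + 1×D + 4×425 + 4×481 = 4486 + D
Σ(formed) = 6×811 + 4×453 = 6678
ΔH = Σ(broken) − Σ(formed) = (4486 + D) − (6678) = −2192 + D
Setting this equal to −1852 kJ gives D = 340 kJ/mol.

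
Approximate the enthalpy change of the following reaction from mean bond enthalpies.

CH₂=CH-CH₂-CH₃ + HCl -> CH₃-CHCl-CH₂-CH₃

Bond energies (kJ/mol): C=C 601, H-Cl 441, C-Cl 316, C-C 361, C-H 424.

ΔH ≈ −59 kJ

Bonds broken (reactants):
  C-C: 2 × 361 = 722
  C-H: 8 × 424 = 3392
  C=C: 1 × 601 = 601
  H-Cl: 1 × 441 = 441
  Σ(broken) = 5156 kJ
Bonds formed (products):
  C-C: 3 × 361 = 1083
  C-Cl: 1 × 316 = 316
  C-H: 9 × 424 = 3816
  Σ(formed) = 5215 kJ
ΔH = Σ(broken) − Σ(formed) = 5156 − 5215 = −59 kJ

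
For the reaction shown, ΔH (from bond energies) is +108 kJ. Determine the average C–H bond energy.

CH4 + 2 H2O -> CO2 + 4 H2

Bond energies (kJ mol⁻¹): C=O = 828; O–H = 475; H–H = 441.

Let D be the C–H bond energy.
Σ(broken) = 4×D + 4×475 = 1900 + 4D
Σ(formed) = 2×828 + 4×441 = 3420
ΔH = Σ(broken) − Σ(formed) = (1900 + 4D) − (3420) = −1520 + 4D
Setting this equal to +108 kJ gives 4D = 1628, so D = 407 kJ/mol.

D(C–H) ≈ 407 kJ/mol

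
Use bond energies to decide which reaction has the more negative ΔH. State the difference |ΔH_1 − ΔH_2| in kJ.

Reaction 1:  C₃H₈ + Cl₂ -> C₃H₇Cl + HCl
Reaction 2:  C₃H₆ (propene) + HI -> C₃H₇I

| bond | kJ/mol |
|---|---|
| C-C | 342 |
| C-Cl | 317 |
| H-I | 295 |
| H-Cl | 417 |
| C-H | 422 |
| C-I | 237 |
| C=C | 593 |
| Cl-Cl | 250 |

Reaction 2, by 51 kJ

Reaction 1:
  Bonds broken (reactants):
    C-C: 2 × 342 = 684
    C-H: 8 × 422 = 3376
    Cl-Cl: 1 × 250 = 250
    Σ(broken) = 4310 kJ
  Bonds formed (products):
    C-C: 2 × 342 = 684
    C-Cl: 1 × 317 = 317
    C-H: 7 × 422 = 2954
    H-Cl: 1 × 417 = 417
    Σ(formed) = 4372 kJ
  ΔH_1 = 4310 − 4372 = −62 kJ
Reaction 2:
  Bonds broken (reactants):
    C-C: 1 × 342 = 342
    C-H: 6 × 422 = 2532
    C=C: 1 × 593 = 593
    H-I: 1 × 295 = 295
    Σ(broken) = 3762 kJ
  Bonds formed (products):
    C-C: 2 × 342 = 684
    C-H: 7 × 422 = 2954
    C-I: 1 × 237 = 237
    Σ(formed) = 3875 kJ
  ΔH_2 = 3762 − 3875 = −113 kJ
ΔH_1 − ΔH_2 = +51 kJ, so reaction 2 has the more negative ΔH; |ΔH_1 − ΔH_2| = 51 kJ.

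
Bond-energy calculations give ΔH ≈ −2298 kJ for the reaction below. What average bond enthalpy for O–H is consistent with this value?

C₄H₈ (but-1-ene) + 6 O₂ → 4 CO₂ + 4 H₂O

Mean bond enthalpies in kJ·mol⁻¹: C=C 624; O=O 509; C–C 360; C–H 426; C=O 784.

Let D be the O–H bond energy.
Σ(broken) = 2×360 + 8×426 + 1×624 + 6×509 = 7806
Σ(formed) = 8×784 + 8×D = 6272 + 8D
ΔH = Σ(broken) − Σ(formed) = (7806) − (6272 + 8D) = +1534 − 8D
Setting this equal to −2298 kJ gives 8D = 3832, so D = 479 kJ/mol.

D(O–H) ≈ 479 kJ/mol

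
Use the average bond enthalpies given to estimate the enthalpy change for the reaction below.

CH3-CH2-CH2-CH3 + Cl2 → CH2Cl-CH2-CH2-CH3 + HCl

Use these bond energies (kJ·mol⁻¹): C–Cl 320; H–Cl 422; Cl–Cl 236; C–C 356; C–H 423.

ΔH ≈ −83 kJ

Bonds broken (reactants):
  C–C: 3 × 356 = 1068
  C–H: 10 × 423 = 4230
  Cl–Cl: 1 × 236 = 236
  Σ(broken) = 5534 kJ
Bonds formed (products):
  C–C: 3 × 356 = 1068
  C–Cl: 1 × 320 = 320
  C–H: 9 × 423 = 3807
  H–Cl: 1 × 422 = 422
  Σ(formed) = 5617 kJ
ΔH = Σ(broken) − Σ(formed) = 5534 − 5617 = −83 kJ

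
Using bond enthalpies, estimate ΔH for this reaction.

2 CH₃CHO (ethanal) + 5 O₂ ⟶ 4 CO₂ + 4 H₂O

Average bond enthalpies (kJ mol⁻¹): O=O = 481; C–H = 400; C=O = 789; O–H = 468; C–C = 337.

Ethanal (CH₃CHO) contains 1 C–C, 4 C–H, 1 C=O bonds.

ΔH ≈ −2199 kJ

Bonds broken (reactants):
  C–C: 2 × 337 = 674
  C–H: 8 × 400 = 3200
  C=O: 2 × 789 = 1578
  O=O: 5 × 481 = 2405
  Σ(broken) = 7857 kJ
Bonds formed (products):
  C=O: 8 × 789 = 6312
  O–H: 8 × 468 = 3744
  Σ(formed) = 10056 kJ
ΔH = Σ(broken) − Σ(formed) = 7857 − 10056 = −2199 kJ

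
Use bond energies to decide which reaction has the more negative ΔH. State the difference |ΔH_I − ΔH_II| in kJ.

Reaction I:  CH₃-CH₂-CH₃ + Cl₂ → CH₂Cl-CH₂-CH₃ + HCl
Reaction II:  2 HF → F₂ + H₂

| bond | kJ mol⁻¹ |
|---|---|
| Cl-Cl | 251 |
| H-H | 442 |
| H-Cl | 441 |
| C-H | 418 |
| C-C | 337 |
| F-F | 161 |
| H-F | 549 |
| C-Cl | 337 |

Reaction I:
  Bonds broken (reactants):
    C-C: 2 × 337 = 674
    C-H: 8 × 418 = 3344
    Cl-Cl: 1 × 251 = 251
    Σ(broken) = 4269 kJ
  Bonds formed (products):
    C-C: 2 × 337 = 674
    C-Cl: 1 × 337 = 337
    C-H: 7 × 418 = 2926
    H-Cl: 1 × 441 = 441
    Σ(formed) = 4378 kJ
  ΔH_I = 4269 − 4378 = −109 kJ
Reaction II:
  Bonds broken (reactants):
    H-F: 2 × 549 = 1098
    Σ(broken) = 1098 kJ
  Bonds formed (products):
    F-F: 1 × 161 = 161
    H-H: 1 × 442 = 442
    Σ(formed) = 603 kJ
  ΔH_II = 1098 − 603 = +495 kJ
ΔH_I − ΔH_II = −604 kJ, so reaction I has the more negative ΔH; |ΔH_I − ΔH_II| = 604 kJ.

Reaction I, by 604 kJ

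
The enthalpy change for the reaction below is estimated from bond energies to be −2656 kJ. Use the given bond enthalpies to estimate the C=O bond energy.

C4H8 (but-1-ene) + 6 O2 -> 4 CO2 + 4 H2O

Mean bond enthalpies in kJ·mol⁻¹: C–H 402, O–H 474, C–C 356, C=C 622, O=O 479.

D(C=O) ≈ 786 kJ/mol

Let D be the C=O bond energy.
Σ(broken) = 2×356 + 8×402 + 1×622 + 6×479 = 7424
Σ(formed) = 8×D + 8×474 = 3792 + 8D
ΔH = Σ(broken) − Σ(formed) = (7424) − (3792 + 8D) = +3632 − 8D
Setting this equal to −2656 kJ gives 8D = 6288, so D = 786 kJ/mol.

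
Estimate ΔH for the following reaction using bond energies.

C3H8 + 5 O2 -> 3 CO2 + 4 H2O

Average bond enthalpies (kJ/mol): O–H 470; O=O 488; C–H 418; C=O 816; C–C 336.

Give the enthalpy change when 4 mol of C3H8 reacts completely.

ΔH = −8800 kJ

Bonds broken (reactants):
  C–C: 2 × 336 = 672
  C–H: 8 × 418 = 3344
  O=O: 5 × 488 = 2440
  Σ(broken) = 6456 kJ
Bonds formed (products):
  C=O: 6 × 816 = 4896
  O–H: 8 × 470 = 3760
  Σ(formed) = 8656 kJ
ΔH = Σ(broken) − Σ(formed) = 6456 − 8656 = −2200 kJ
For 4× the reaction as written: 4 × (−2200) = −8800 kJ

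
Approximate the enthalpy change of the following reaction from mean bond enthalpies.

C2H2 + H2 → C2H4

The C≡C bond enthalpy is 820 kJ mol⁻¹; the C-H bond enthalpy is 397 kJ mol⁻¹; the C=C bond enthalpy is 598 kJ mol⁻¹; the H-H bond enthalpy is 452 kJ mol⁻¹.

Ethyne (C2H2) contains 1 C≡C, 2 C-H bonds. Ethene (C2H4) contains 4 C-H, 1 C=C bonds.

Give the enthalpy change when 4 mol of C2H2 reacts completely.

Bonds broken (reactants):
  C≡C: 1 × 820 = 820
  C-H: 2 × 397 = 794
  H-H: 1 × 452 = 452
  Σ(broken) = 2066 kJ
Bonds formed (products):
  C-H: 4 × 397 = 1588
  C=C: 1 × 598 = 598
  Σ(formed) = 2186 kJ
ΔH = Σ(broken) − Σ(formed) = 2066 − 2186 = −120 kJ
For 4× the reaction as written: 4 × (−120) = −480 kJ

ΔH = −480 kJ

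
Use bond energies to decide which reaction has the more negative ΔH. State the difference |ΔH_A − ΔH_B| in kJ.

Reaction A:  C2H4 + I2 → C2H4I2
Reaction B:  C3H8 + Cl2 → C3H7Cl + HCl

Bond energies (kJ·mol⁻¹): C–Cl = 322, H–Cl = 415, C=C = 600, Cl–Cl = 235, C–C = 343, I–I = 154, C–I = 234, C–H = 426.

Reaction A:
  Bonds broken (reactants):
    C–H: 4 × 426 = 1704
    C=C: 1 × 600 = 600
    I–I: 1 × 154 = 154
    Σ(broken) = 2458 kJ
  Bonds formed (products):
    C–C: 1 × 343 = 343
    C–H: 4 × 426 = 1704
    C–I: 2 × 234 = 468
    Σ(formed) = 2515 kJ
  ΔH_A = 2458 − 2515 = −57 kJ
Reaction B:
  Bonds broken (reactants):
    C–C: 2 × 343 = 686
    C–H: 8 × 426 = 3408
    Cl–Cl: 1 × 235 = 235
    Σ(broken) = 4329 kJ
  Bonds formed (products):
    C–C: 2 × 343 = 686
    C–Cl: 1 × 322 = 322
    C–H: 7 × 426 = 2982
    H–Cl: 1 × 415 = 415
    Σ(formed) = 4405 kJ
  ΔH_B = 4329 − 4405 = −76 kJ
ΔH_A − ΔH_B = +19 kJ, so reaction B has the more negative ΔH; |ΔH_A − ΔH_B| = 19 kJ.

Reaction B, by 19 kJ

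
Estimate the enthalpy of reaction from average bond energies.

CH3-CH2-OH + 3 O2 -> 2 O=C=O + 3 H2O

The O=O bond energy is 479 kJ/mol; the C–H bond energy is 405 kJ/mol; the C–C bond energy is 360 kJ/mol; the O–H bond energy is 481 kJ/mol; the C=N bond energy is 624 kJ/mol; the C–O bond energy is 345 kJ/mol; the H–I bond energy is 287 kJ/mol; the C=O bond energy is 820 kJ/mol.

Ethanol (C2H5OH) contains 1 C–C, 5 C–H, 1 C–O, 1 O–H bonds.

Bonds broken (reactants):
  C–C: 1 × 360 = 360
  C–H: 5 × 405 = 2025
  C–O: 1 × 345 = 345
  O–H: 1 × 481 = 481
  O=O: 3 × 479 = 1437
  Σ(broken) = 4648 kJ
Bonds formed (products):
  C=O: 4 × 820 = 3280
  O–H: 6 × 481 = 2886
  Σ(formed) = 6166 kJ
ΔH = Σ(broken) − Σ(formed) = 4648 − 6166 = −1518 kJ

ΔH ≈ −1518 kJ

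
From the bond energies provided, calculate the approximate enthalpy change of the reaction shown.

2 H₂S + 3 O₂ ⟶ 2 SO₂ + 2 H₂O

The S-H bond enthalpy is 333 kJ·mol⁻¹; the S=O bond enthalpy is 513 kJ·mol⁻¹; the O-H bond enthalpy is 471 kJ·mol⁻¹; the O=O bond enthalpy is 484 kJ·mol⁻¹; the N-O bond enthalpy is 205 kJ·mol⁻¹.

Bonds broken (reactants):
  O=O: 3 × 484 = 1452
  S-H: 4 × 333 = 1332
  Σ(broken) = 2784 kJ
Bonds formed (products):
  O-H: 4 × 471 = 1884
  S=O: 4 × 513 = 2052
  Σ(formed) = 3936 kJ
ΔH = Σ(broken) − Σ(formed) = 2784 − 3936 = −1152 kJ

ΔH ≈ −1152 kJ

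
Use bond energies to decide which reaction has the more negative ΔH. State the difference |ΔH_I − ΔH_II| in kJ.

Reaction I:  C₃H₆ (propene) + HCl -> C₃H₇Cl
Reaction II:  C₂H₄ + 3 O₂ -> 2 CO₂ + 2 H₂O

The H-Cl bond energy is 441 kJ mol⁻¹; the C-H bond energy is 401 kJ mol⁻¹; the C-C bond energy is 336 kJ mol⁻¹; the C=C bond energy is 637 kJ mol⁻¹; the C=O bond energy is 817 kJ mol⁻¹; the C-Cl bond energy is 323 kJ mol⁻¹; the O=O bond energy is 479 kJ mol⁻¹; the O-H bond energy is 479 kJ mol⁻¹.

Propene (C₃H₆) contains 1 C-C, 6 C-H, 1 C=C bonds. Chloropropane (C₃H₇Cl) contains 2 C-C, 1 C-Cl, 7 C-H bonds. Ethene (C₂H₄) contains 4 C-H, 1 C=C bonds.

Reaction I:
  Bonds broken (reactants):
    C-C: 1 × 336 = 336
    C-H: 6 × 401 = 2406
    C=C: 1 × 637 = 637
    H-Cl: 1 × 441 = 441
    Σ(broken) = 3820 kJ
  Bonds formed (products):
    C-C: 2 × 336 = 672
    C-Cl: 1 × 323 = 323
    C-H: 7 × 401 = 2807
    Σ(formed) = 3802 kJ
  ΔH_I = 3820 − 3802 = +18 kJ
Reaction II:
  Bonds broken (reactants):
    C-H: 4 × 401 = 1604
    C=C: 1 × 637 = 637
    O=O: 3 × 479 = 1437
    Σ(broken) = 3678 kJ
  Bonds formed (products):
    C=O: 4 × 817 = 3268
    O-H: 4 × 479 = 1916
    Σ(formed) = 5184 kJ
  ΔH_II = 3678 − 5184 = −1506 kJ
ΔH_I − ΔH_II = +1524 kJ, so reaction II has the more negative ΔH; |ΔH_I − ΔH_II| = 1524 kJ.

Reaction II, by 1524 kJ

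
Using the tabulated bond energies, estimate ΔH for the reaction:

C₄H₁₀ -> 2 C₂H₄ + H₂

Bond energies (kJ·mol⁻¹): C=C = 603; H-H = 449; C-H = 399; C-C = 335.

ΔH ≈ +148 kJ

Bonds broken (reactants):
  C-C: 3 × 335 = 1005
  C-H: 10 × 399 = 3990
  Σ(broken) = 4995 kJ
Bonds formed (products):
  C-H: 8 × 399 = 3192
  C=C: 2 × 603 = 1206
  H-H: 1 × 449 = 449
  Σ(formed) = 4847 kJ
ΔH = Σ(broken) − Σ(formed) = 4995 − 4847 = +148 kJ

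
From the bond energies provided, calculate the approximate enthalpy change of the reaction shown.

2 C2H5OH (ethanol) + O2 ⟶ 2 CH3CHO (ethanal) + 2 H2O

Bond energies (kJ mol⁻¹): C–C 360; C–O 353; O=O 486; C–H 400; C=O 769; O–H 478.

ΔH ≈ −502 kJ

Bonds broken (reactants):
  C–C: 2 × 360 = 720
  C–H: 10 × 400 = 4000
  C–O: 2 × 353 = 706
  O–H: 2 × 478 = 956
  O=O: 1 × 486 = 486
  Σ(broken) = 6868 kJ
Bonds formed (products):
  C–C: 2 × 360 = 720
  C–H: 8 × 400 = 3200
  C=O: 2 × 769 = 1538
  O–H: 4 × 478 = 1912
  Σ(formed) = 7370 kJ
ΔH = Σ(broken) − Σ(formed) = 6868 − 7370 = −502 kJ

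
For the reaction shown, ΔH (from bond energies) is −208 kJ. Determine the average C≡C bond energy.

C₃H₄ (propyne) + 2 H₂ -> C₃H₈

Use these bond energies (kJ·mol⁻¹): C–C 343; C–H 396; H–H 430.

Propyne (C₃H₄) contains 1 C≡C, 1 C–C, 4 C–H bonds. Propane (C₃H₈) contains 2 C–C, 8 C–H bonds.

Let D be the C≡C bond energy.
Σ(broken) = 1×D + 1×343 + 4×396 + 2×430 = 2787 + D
Σ(formed) = 2×343 + 8×396 = 3854
ΔH = Σ(broken) − Σ(formed) = (2787 + D) − (3854) = −1067 + D
Setting this equal to −208 kJ gives D = 859 kJ/mol.

D(C≡C) ≈ 859 kJ/mol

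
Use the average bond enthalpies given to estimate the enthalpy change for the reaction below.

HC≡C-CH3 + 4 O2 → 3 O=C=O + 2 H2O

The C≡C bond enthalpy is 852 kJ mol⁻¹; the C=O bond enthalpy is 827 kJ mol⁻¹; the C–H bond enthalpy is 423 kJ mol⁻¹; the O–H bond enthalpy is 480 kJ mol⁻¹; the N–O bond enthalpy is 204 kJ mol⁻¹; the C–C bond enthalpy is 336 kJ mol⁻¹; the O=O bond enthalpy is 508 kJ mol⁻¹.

Bonds broken (reactants):
  C≡C: 1 × 852 = 852
  C–C: 1 × 336 = 336
  C–H: 4 × 423 = 1692
  O=O: 4 × 508 = 2032
  Σ(broken) = 4912 kJ
Bonds formed (products):
  C=O: 6 × 827 = 4962
  O–H: 4 × 480 = 1920
  Σ(formed) = 6882 kJ
ΔH = Σ(broken) − Σ(formed) = 4912 − 6882 = −1970 kJ

ΔH ≈ −1970 kJ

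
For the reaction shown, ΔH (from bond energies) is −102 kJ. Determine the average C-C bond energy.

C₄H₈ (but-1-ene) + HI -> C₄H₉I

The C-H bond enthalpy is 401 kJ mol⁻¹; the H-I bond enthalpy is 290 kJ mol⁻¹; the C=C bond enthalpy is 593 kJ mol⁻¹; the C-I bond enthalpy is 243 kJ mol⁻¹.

D(C-C) ≈ 341 kJ/mol

Let D be the C-C bond energy.
Σ(broken) = 2×D + 8×401 + 1×593 + 1×290 = 4091 + 2D
Σ(formed) = 3×D + 9×401 + 1×243 = 3852 + 3D
ΔH = Σ(broken) − Σ(formed) = (4091 + 2D) − (3852 + 3D) = +239 − D
Setting this equal to −102 kJ gives D = 341 kJ/mol.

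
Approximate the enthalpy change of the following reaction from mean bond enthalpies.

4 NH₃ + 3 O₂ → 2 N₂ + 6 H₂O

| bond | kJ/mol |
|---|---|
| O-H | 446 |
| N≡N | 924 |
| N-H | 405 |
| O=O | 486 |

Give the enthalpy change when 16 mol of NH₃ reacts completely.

ΔH = −3528 kJ

Bonds broken (reactants):
  N-H: 12 × 405 = 4860
  O=O: 3 × 486 = 1458
  Σ(broken) = 6318 kJ
Bonds formed (products):
  N≡N: 2 × 924 = 1848
  O-H: 12 × 446 = 5352
  Σ(formed) = 7200 kJ
ΔH = Σ(broken) − Σ(formed) = 6318 − 7200 = −882 kJ
For 4× the reaction as written: 4 × (−882) = −3528 kJ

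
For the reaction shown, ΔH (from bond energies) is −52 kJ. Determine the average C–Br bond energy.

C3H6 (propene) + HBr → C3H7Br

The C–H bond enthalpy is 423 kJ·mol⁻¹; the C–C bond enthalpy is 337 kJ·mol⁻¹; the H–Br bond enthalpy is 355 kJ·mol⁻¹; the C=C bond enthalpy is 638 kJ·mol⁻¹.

Let D be the C–Br bond energy.
Σ(broken) = 1×337 + 6×423 + 1×638 + 1×355 = 3868
Σ(formed) = 1×D + 2×337 + 7×423 = 3635 + D
ΔH = Σ(broken) − Σ(formed) = (3868) − (3635 + D) = +233 − D
Setting this equal to −52 kJ gives D = 285 kJ/mol.

D(C–Br) ≈ 285 kJ/mol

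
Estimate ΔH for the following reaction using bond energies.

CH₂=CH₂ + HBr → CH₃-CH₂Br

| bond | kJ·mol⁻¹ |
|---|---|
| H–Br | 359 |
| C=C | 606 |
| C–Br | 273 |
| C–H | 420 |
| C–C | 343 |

ΔH ≈ −71 kJ

Bonds broken (reactants):
  C–H: 4 × 420 = 1680
  C=C: 1 × 606 = 606
  H–Br: 1 × 359 = 359
  Σ(broken) = 2645 kJ
Bonds formed (products):
  C–Br: 1 × 273 = 273
  C–C: 1 × 343 = 343
  C–H: 5 × 420 = 2100
  Σ(formed) = 2716 kJ
ΔH = Σ(broken) − Σ(formed) = 2645 − 2716 = −71 kJ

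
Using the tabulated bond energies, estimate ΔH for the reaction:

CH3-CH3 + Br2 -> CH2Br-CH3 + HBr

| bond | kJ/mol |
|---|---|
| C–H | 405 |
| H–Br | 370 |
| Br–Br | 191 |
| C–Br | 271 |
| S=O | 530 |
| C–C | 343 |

Bonds broken (reactants):
  Br–Br: 1 × 191 = 191
  C–C: 1 × 343 = 343
  C–H: 6 × 405 = 2430
  Σ(broken) = 2964 kJ
Bonds formed (products):
  C–Br: 1 × 271 = 271
  C–C: 1 × 343 = 343
  C–H: 5 × 405 = 2025
  H–Br: 1 × 370 = 370
  Σ(formed) = 3009 kJ
ΔH = Σ(broken) − Σ(formed) = 2964 − 3009 = −45 kJ

ΔH ≈ −45 kJ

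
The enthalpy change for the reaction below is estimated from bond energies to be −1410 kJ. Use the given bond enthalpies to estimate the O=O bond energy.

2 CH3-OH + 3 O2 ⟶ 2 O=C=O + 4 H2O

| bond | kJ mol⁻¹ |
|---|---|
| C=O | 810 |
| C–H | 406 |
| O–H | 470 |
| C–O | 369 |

D(O=O) ≈ 492 kJ/mol

Let D be the O=O bond energy.
Σ(broken) = 6×406 + 2×369 + 2×470 + 3×D = 4114 + 3D
Σ(formed) = 4×810 + 8×470 = 7000
ΔH = Σ(broken) − Σ(formed) = (4114 + 3D) − (7000) = −2886 + 3D
Setting this equal to −1410 kJ gives 3D = 1476, so D = 492 kJ/mol.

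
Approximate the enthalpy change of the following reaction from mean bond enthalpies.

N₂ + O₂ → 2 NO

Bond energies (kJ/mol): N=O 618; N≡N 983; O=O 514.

Bonds broken (reactants):
  N≡N: 1 × 983 = 983
  O=O: 1 × 514 = 514
  Σ(broken) = 1497 kJ
Bonds formed (products):
  N=O: 2 × 618 = 1236
  Σ(formed) = 1236 kJ
ΔH = Σ(broken) − Σ(formed) = 1497 − 1236 = +261 kJ

ΔH ≈ +261 kJ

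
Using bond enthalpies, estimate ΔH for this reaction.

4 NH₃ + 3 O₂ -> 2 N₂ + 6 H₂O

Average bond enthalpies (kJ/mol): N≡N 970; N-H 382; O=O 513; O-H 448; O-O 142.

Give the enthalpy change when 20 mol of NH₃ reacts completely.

ΔH = −5965 kJ

Bonds broken (reactants):
  N-H: 12 × 382 = 4584
  O=O: 3 × 513 = 1539
  Σ(broken) = 6123 kJ
Bonds formed (products):
  N≡N: 2 × 970 = 1940
  O-H: 12 × 448 = 5376
  Σ(formed) = 7316 kJ
ΔH = Σ(broken) − Σ(formed) = 6123 − 7316 = −1193 kJ
For 5× the reaction as written: 5 × (−1193) = −5965 kJ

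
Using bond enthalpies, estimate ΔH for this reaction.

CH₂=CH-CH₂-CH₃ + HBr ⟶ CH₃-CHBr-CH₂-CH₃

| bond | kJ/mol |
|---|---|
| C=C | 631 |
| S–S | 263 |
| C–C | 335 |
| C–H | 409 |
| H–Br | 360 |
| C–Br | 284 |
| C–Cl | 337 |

Bonds broken (reactants):
  C–C: 2 × 335 = 670
  C–H: 8 × 409 = 3272
  C=C: 1 × 631 = 631
  H–Br: 1 × 360 = 360
  Σ(broken) = 4933 kJ
Bonds formed (products):
  C–Br: 1 × 284 = 284
  C–C: 3 × 335 = 1005
  C–H: 9 × 409 = 3681
  Σ(formed) = 4970 kJ
ΔH = Σ(broken) − Σ(formed) = 4933 − 4970 = −37 kJ

ΔH ≈ −37 kJ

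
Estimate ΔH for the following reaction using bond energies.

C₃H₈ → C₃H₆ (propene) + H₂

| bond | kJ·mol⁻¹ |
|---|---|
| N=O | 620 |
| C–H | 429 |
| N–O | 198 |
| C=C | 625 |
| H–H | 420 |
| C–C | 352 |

Bonds broken (reactants):
  C–C: 2 × 352 = 704
  C–H: 8 × 429 = 3432
  Σ(broken) = 4136 kJ
Bonds formed (products):
  C–C: 1 × 352 = 352
  C–H: 6 × 429 = 2574
  C=C: 1 × 625 = 625
  H–H: 1 × 420 = 420
  Σ(formed) = 3971 kJ
ΔH = Σ(broken) − Σ(formed) = 4136 − 3971 = +165 kJ

ΔH ≈ +165 kJ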